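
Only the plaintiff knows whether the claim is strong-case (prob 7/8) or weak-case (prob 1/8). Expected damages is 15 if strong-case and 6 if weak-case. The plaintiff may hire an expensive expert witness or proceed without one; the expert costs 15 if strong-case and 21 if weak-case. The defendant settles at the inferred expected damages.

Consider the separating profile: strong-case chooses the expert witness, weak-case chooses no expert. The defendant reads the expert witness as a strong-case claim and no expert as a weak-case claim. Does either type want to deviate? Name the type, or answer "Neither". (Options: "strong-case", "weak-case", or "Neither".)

strong-case

The expert witness pays 15; no expert pays 6.
strong-case: assigned the expert witness, nets 15 − 15 = 0; deviating to no expert nets 6.
weak-case: assigned no expert, nets 6; deviating to the expert witness nets 15 − 21 = -6.
The strong-case type gains 6 by deviating.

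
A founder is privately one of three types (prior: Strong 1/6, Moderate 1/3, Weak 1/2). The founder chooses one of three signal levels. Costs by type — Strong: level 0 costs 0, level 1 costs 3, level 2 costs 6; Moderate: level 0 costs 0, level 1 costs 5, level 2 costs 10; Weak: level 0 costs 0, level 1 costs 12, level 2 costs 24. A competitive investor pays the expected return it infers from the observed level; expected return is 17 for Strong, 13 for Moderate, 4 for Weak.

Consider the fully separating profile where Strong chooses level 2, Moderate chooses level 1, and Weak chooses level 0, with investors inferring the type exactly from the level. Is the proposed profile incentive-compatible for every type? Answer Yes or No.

Separating valuations: level 2 → 17, level 1 → 13, level 0 → 4.
Strong (assigned level 2): level 0: 4 − 0 = 4; level 1: 13 − 3 = 10; level 2: 17 − 6 = 11. Strong stays.
Moderate (assigned level 1): level 0: 4 − 0 = 4; level 1: 13 − 5 = 8; level 2: 17 − 10 = 7. Moderate stays.
Weak (assigned level 0): level 0: 4 − 0 = 4; level 1: 13 − 12 = 1; level 2: 17 − 24 = -7. Weak stays.
Every type prefers its assigned level; separation holds.

Yes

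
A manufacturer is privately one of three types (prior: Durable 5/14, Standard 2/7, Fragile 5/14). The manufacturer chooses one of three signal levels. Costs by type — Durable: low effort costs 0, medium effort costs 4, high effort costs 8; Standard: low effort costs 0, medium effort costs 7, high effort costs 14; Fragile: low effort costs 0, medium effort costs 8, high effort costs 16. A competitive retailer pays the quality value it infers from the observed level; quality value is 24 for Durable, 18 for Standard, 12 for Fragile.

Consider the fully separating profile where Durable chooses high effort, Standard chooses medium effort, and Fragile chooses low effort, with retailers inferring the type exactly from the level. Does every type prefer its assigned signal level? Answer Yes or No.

Separating prices: high effort → 24, medium effort → 18, low effort → 12.
Durable (assigned high effort): low effort: 12 − 0 = 12; medium effort: 18 − 4 = 14; high effort: 24 − 8 = 16. Durable stays.
Standard (assigned medium effort): low effort: 12 − 0 = 12; medium effort: 18 − 7 = 11; high effort: 24 − 14 = 10. Standard prefers low effort.
Fragile (assigned low effort): low effort: 12 − 0 = 12; medium effort: 18 − 8 = 10; high effort: 24 − 16 = 8. Fragile stays.
At least one type deviates; the separating profile fails.

No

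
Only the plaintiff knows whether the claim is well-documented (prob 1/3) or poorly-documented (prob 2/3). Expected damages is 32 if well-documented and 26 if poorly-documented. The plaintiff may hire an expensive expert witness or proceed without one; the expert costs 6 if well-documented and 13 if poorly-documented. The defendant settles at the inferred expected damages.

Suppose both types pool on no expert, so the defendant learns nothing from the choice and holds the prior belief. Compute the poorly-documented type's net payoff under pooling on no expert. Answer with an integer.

Pooled settlement = 1/3·32 + 2/3·26 = 28.
poorly-documented pays no cost for no expert, so net payoff = 28.

28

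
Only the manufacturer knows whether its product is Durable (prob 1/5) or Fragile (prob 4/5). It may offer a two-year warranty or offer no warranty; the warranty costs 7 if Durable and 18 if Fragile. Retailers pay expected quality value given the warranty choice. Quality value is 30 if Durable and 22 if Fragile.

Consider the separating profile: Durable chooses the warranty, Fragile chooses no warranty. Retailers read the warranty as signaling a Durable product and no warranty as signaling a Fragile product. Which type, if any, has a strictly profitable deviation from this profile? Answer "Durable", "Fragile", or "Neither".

The warranty pays 30; no warranty pays 22.
Durable: assigned the warranty, nets 30 − 7 = 23; deviating to no warranty nets 22.
Fragile: assigned no warranty, nets 22; deviating to the warranty nets 30 − 18 = 12.
Both types strictly prefer their assigned action; no profitable deviation.

Neither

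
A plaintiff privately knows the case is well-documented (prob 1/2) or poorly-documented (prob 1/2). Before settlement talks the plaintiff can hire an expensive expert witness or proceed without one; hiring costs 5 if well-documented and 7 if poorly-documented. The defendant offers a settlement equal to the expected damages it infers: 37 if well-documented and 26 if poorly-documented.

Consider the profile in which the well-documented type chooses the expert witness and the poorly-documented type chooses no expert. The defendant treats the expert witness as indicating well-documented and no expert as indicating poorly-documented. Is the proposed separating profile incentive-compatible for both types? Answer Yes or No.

No

Under these beliefs, the expert witness earns settlement 37 and no expert earns settlement 26.
well-documented: the expert witness nets 37 − 5 = 32; no expert nets 26. well-documented prefers the expert witness.
poorly-documented: the expert witness nets 37 − 7 = 30; no expert nets 26. poorly-documented would deviate to the expert witness.
poorly-documented has a profitable deviation, so the profile is not an equilibrium.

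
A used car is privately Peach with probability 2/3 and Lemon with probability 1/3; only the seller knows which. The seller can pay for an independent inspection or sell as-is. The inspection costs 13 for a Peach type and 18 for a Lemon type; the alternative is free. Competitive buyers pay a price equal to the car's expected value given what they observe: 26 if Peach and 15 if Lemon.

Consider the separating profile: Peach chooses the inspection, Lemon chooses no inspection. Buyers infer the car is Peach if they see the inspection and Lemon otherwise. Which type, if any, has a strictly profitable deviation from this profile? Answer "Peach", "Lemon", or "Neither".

The inspection pays 26; no inspection pays 15.
Peach: assigned the inspection, nets 26 − 13 = 13; deviating to no inspection nets 15.
Lemon: assigned no inspection, nets 15; deviating to the inspection nets 26 − 18 = 8.
The Peach type gains 2 by deviating.

Peach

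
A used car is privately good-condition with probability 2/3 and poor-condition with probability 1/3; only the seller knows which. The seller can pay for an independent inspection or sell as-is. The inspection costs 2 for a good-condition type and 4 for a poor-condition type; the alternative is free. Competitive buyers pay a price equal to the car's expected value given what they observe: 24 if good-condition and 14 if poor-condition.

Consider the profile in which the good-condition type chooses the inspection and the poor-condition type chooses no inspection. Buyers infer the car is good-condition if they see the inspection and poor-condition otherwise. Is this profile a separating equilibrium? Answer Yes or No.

Under these beliefs, the inspection earns price 24 and no inspection earns price 14.
good-condition: the inspection nets 24 − 2 = 22; no inspection nets 14. good-condition prefers the inspection.
poor-condition: the inspection nets 24 − 4 = 20; no inspection nets 14. poor-condition would deviate to the inspection.
poor-condition has a profitable deviation, so the profile is not an equilibrium.

No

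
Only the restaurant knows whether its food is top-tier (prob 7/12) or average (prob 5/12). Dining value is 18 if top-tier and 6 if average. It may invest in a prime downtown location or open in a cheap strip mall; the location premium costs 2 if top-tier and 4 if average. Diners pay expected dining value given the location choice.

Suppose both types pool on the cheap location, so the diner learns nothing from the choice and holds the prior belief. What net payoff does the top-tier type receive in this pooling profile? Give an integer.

13

Pooled price premium = 7/12·18 + 5/12·6 = 13.
top-tier pays no cost for the cheap location, so net payoff = 13.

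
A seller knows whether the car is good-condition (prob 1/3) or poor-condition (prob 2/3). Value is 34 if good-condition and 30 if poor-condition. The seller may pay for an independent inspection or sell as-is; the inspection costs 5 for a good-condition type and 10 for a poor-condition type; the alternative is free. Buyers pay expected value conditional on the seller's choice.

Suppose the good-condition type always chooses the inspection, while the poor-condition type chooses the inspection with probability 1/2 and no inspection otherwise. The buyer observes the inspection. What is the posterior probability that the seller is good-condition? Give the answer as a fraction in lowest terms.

P(the inspection) = (1/3)·1 + (2/3)·(1/2) = 2/3.
By Bayes' rule, P(good-condition | the inspection) = (1/3) / (2/3) = 1/2.

1/2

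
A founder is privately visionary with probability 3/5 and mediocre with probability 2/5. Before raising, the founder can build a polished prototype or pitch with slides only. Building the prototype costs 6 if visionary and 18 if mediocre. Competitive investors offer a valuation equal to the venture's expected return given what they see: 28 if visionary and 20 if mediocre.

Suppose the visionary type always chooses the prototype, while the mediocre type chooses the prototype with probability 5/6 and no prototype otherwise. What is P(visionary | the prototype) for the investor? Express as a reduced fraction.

P(the prototype) = (3/5)·1 + (2/5)·(5/6) = 14/15.
By Bayes' rule, P(visionary | the prototype) = (3/5) / (14/15) = 9/14.

9/14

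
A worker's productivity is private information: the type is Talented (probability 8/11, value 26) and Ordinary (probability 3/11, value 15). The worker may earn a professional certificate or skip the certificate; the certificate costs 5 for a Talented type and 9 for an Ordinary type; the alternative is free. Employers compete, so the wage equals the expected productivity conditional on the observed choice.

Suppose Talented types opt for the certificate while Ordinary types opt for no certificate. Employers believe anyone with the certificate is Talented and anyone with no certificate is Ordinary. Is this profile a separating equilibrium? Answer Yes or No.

No

Under these beliefs, the certificate earns wage 26 and no certificate earns wage 15.
Talented: the certificate nets 26 − 5 = 21; no certificate nets 15. Talented prefers the certificate.
Ordinary: the certificate nets 26 − 9 = 17; no certificate nets 15. Ordinary would deviate to the certificate.
Ordinary has a profitable deviation, so the profile is not an equilibrium.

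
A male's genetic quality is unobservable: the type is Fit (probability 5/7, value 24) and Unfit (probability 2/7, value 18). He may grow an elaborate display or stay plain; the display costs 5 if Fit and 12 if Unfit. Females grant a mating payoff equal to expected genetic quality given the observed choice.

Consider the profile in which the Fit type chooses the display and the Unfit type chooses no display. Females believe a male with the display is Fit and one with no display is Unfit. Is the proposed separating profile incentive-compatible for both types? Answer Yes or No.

Yes

Under these beliefs, the display earns mating payoff 24 and no display earns mating payoff 18.
Fit: the display nets 24 − 5 = 19; no display nets 18. Fit prefers the display.
Unfit: the display nets 24 − 12 = 12; no display nets 18. Unfit prefers no display.
Neither type deviates, so the separating profile is an equilibrium.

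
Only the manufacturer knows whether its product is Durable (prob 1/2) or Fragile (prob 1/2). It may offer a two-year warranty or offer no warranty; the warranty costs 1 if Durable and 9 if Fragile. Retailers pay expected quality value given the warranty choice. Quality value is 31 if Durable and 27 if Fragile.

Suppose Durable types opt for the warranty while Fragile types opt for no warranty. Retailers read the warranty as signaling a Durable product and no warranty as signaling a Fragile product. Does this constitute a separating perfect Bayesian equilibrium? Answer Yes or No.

Yes

Under these beliefs, the warranty earns price 31 and no warranty earns price 27.
Durable: the warranty nets 31 − 1 = 30; no warranty nets 27. Durable prefers the warranty.
Fragile: the warranty nets 31 − 9 = 22; no warranty nets 27. Fragile prefers no warranty.
Neither type deviates, so the separating profile is an equilibrium.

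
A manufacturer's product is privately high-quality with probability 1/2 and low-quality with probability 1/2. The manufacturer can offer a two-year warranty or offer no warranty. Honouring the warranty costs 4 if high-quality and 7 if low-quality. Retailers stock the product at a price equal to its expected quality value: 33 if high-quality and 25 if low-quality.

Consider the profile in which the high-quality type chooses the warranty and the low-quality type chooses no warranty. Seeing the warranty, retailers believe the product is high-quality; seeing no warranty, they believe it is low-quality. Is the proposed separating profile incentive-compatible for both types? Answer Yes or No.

Under these beliefs, the warranty earns price 33 and no warranty earns price 25.
high-quality: the warranty nets 33 − 4 = 29; no warranty nets 25. high-quality prefers the warranty.
low-quality: the warranty nets 33 − 7 = 26; no warranty nets 25. low-quality would deviate to the warranty.
low-quality has a profitable deviation, so the profile is not an equilibrium.

No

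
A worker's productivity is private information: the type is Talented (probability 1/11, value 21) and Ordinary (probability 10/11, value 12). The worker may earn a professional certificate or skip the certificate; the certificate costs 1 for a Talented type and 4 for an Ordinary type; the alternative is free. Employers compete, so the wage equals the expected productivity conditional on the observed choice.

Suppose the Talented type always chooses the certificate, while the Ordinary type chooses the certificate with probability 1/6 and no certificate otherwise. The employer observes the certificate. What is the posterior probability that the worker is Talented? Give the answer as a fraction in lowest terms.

P(the certificate) = (1/11)·1 + (10/11)·(1/6) = 8/33.
By Bayes' rule, P(Talented | the certificate) = (1/11) / (8/33) = 3/8.

3/8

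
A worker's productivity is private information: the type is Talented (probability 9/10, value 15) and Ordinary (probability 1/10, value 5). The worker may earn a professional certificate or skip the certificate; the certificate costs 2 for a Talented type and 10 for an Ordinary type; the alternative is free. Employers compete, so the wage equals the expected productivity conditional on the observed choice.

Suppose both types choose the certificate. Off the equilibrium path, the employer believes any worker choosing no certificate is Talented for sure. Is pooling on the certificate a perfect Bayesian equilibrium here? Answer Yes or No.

No

On path, the employer holds the prior and pays 9/10·15 + 1/10·5 = 14. Off path (no certificate), believing Talented, it pays 15.
Talented: the certificate nets 14 − 2 = 12; no certificate nets 15. Talented would deviate.
Ordinary: the certificate nets 14 − 10 = 4; no certificate nets 15. Ordinary would deviate.
A type deviates, so pooling fails.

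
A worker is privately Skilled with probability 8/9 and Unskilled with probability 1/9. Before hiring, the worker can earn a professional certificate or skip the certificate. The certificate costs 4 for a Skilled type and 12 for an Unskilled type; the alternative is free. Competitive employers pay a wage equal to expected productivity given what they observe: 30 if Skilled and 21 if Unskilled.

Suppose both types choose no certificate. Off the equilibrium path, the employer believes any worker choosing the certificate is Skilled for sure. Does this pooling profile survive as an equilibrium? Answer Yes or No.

On path, the employer holds the prior and pays 8/9·30 + 1/9·21 = 29. Off path (the certificate), believing Skilled, it pays 30.
Skilled: no certificate nets 29; the certificate nets 30 − 4 = 26. Skilled stays.
Unskilled: no certificate nets 29; the certificate nets 30 − 12 = 18. Unskilled stays.
No type deviates, so pooling is sustained.

Yes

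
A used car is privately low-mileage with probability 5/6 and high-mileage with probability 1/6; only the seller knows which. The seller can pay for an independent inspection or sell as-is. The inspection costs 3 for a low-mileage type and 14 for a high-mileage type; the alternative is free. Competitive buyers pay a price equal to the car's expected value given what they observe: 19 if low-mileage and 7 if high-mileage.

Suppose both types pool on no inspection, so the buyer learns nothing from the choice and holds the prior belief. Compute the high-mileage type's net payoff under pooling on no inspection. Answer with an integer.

17

Pooled price = 5/6·19 + 1/6·7 = 17.
high-mileage pays no cost for no inspection, so net payoff = 17.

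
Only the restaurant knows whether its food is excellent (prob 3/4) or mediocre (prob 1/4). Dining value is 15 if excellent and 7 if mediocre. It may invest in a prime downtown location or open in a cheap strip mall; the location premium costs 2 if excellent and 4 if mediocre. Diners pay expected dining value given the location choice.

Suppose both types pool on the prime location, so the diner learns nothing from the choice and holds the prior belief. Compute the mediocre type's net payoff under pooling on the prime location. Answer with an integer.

Pooled price premium = 3/4·15 + 1/4·7 = 13.
mediocre pays cost 4 for the prime location, so net payoff = 13 − 4 = 9.

9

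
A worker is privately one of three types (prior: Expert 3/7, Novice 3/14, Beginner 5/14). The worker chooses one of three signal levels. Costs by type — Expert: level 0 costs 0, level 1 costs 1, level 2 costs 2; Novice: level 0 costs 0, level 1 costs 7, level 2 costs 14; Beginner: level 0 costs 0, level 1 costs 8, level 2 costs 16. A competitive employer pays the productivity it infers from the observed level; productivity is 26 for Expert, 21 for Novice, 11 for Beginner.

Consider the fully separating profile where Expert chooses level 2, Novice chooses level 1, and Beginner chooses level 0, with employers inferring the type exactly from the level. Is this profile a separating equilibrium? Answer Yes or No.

Separating wages: level 2 → 26, level 1 → 21, level 0 → 11.
Expert (assigned level 2): level 0: 11 − 0 = 11; level 1: 21 − 1 = 20; level 2: 26 − 2 = 24. Expert stays.
Novice (assigned level 1): level 0: 11 − 0 = 11; level 1: 21 − 7 = 14; level 2: 26 − 14 = 12. Novice stays.
Beginner (assigned level 0): level 0: 11 − 0 = 11; level 1: 21 − 8 = 13; level 2: 26 − 16 = 10. Beginner prefers level 1.
At least one type deviates; the separating profile fails.

No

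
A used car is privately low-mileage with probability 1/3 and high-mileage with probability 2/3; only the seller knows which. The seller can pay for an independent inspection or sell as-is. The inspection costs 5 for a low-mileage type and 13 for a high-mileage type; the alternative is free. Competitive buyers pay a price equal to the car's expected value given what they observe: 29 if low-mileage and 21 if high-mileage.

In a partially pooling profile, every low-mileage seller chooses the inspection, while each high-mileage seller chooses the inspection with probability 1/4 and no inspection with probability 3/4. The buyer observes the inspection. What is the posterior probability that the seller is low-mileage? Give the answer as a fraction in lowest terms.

2/3

P(the inspection) = (1/3)·1 + (2/3)·(1/4) = 1/2.
By Bayes' rule, P(low-mileage | the inspection) = (1/3) / (1/2) = 2/3.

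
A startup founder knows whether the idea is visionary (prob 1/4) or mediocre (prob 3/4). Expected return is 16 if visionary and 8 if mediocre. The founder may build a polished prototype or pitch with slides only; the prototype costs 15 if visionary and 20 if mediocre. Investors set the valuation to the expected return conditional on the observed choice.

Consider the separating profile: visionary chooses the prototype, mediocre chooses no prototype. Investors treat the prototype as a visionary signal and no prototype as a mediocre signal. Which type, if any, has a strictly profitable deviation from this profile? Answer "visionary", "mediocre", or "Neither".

visionary

The prototype pays 16; no prototype pays 8.
visionary: assigned the prototype, nets 16 − 15 = 1; deviating to no prototype nets 8.
mediocre: assigned no prototype, nets 8; deviating to the prototype nets 16 − 20 = -4.
The visionary type gains 7 by deviating.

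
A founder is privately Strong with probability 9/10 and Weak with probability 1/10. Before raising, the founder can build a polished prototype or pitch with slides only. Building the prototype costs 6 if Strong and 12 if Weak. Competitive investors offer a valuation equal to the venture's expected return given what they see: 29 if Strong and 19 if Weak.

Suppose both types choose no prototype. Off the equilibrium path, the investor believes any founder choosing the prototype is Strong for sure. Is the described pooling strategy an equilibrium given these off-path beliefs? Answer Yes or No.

Yes

On path, the investor holds the prior and pays 9/10·29 + 1/10·19 = 28. Off path (the prototype), believing Strong, it pays 29.
Strong: no prototype nets 28; the prototype nets 29 − 6 = 23. Strong stays.
Weak: no prototype nets 28; the prototype nets 29 − 12 = 17. Weak stays.
No type deviates, so pooling is sustained.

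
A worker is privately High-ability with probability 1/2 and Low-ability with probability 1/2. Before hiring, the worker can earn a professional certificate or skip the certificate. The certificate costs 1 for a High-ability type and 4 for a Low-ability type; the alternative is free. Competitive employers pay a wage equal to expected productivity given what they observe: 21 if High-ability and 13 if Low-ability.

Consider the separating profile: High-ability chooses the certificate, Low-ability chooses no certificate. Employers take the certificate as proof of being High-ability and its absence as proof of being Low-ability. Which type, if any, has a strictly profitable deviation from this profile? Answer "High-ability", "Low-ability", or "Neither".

The certificate pays 21; no certificate pays 13.
High-ability: assigned the certificate, nets 21 − 1 = 20; deviating to no certificate nets 13.
Low-ability: assigned no certificate, nets 13; deviating to the certificate nets 21 − 4 = 17.
The Low-ability type gains 4 by deviating.

Low-ability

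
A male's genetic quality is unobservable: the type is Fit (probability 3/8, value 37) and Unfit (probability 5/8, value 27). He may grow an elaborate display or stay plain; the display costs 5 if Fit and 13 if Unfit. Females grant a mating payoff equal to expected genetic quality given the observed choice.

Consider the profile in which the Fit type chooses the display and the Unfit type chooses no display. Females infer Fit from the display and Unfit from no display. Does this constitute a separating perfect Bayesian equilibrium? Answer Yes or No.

Under these beliefs, the display earns mating payoff 37 and no display earns mating payoff 27.
Fit: the display nets 37 − 5 = 32; no display nets 27. Fit prefers the display.
Unfit: the display nets 37 − 13 = 24; no display nets 27. Unfit prefers no display.
Neither type deviates, so the separating profile is an equilibrium.

Yes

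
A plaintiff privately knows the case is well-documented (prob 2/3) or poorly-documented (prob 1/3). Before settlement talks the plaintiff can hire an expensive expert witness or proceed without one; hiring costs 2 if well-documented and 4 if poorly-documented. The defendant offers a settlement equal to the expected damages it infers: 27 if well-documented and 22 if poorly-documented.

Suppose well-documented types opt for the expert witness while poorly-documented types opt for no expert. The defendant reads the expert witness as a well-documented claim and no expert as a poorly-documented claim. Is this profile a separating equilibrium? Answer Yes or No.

No

Under these beliefs, the expert witness earns settlement 27 and no expert earns settlement 22.
well-documented: the expert witness nets 27 − 2 = 25; no expert nets 22. well-documented prefers the expert witness.
poorly-documented: the expert witness nets 27 − 4 = 23; no expert nets 22. poorly-documented would deviate to the expert witness.
poorly-documented has a profitable deviation, so the profile is not an equilibrium.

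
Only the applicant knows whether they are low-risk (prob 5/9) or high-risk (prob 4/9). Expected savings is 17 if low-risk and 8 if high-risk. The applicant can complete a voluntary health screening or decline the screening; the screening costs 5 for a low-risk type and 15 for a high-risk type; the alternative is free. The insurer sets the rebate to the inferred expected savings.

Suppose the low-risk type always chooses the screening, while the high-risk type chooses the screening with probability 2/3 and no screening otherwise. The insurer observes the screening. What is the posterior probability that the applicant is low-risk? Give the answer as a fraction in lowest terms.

15/23

P(the screening) = (5/9)·1 + (4/9)·(2/3) = 23/27.
By Bayes' rule, P(low-risk | the screening) = (5/9) / (23/27) = 15/23.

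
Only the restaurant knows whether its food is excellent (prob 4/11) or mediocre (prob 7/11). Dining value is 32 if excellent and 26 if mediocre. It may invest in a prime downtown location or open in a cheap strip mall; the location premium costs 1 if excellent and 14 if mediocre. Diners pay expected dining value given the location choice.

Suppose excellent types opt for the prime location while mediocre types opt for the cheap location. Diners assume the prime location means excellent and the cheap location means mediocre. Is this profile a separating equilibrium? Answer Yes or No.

Yes

Under these beliefs, the prime location earns price premium 32 and the cheap location earns price premium 26.
excellent: the prime location nets 32 − 1 = 31; the cheap location nets 26. excellent prefers the prime location.
mediocre: the prime location nets 32 − 14 = 18; the cheap location nets 26. mediocre prefers the cheap location.
Neither type deviates, so the separating profile is an equilibrium.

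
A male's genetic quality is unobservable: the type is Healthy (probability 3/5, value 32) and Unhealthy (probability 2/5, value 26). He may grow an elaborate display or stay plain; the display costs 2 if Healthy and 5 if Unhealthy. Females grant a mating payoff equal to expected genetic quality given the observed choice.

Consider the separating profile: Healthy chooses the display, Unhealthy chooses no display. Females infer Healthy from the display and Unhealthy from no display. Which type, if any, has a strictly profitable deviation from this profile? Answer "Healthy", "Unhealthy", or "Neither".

The display pays 32; no display pays 26.
Healthy: assigned the display, nets 32 − 2 = 30; deviating to no display nets 26.
Unhealthy: assigned no display, nets 26; deviating to the display nets 32 − 5 = 27.
The Unhealthy type gains 1 by deviating.

Unhealthy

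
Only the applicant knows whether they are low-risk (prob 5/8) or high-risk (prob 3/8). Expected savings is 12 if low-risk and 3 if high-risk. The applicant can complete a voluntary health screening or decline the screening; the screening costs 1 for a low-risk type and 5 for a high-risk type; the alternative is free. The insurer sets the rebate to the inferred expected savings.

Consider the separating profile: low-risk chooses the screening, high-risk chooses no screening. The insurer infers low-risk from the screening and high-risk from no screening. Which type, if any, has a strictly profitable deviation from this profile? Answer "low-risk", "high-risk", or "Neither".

The screening pays 12; no screening pays 3.
low-risk: assigned the screening, nets 12 − 1 = 11; deviating to no screening nets 3.
high-risk: assigned no screening, nets 3; deviating to the screening nets 12 − 5 = 7.
The high-risk type gains 4 by deviating.

high-risk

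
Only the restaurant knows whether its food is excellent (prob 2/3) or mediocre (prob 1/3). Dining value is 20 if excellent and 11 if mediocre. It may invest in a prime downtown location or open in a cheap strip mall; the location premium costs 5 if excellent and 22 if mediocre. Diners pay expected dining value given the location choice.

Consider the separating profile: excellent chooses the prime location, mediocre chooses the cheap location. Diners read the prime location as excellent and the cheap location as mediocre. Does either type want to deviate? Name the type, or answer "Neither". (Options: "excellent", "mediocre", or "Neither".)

The prime location pays 20; the cheap location pays 11.
excellent: assigned the prime location, nets 20 − 5 = 15; deviating to the cheap location nets 11.
mediocre: assigned the cheap location, nets 11; deviating to the prime location nets 20 − 22 = -2.
Both types strictly prefer their assigned action; no profitable deviation.

Neither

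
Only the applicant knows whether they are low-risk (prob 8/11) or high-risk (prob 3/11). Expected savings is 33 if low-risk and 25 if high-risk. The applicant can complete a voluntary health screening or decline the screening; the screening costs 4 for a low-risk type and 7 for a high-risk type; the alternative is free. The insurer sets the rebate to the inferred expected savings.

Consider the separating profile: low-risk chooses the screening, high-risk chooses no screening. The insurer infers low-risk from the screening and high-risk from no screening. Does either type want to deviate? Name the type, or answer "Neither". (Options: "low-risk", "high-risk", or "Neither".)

The screening pays 33; no screening pays 25.
low-risk: assigned the screening, nets 33 − 4 = 29; deviating to no screening nets 25.
high-risk: assigned no screening, nets 25; deviating to the screening nets 33 − 7 = 26.
The high-risk type gains 1 by deviating.

high-risk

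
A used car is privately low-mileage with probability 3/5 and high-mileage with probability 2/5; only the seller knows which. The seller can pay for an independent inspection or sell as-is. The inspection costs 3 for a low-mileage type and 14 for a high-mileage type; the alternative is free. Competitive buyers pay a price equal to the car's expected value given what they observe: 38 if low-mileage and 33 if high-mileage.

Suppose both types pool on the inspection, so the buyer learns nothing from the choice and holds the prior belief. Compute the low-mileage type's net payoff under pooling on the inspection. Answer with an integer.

Pooled price = 3/5·38 + 2/5·33 = 36.
low-mileage pays cost 3 for the inspection, so net payoff = 36 − 3 = 33.

33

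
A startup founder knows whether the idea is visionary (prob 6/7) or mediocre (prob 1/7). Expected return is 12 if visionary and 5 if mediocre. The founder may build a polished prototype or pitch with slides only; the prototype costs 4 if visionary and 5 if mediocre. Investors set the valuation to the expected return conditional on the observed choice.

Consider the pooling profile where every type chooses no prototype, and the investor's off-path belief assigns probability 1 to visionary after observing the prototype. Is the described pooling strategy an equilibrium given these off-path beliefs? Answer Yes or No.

On path, the investor holds the prior and pays 6/7·12 + 1/7·5 = 11. Off path (the prototype), believing visionary, it pays 12.
visionary: no prototype nets 11; the prototype nets 12 − 4 = 8. visionary stays.
mediocre: no prototype nets 11; the prototype nets 12 − 5 = 7. mediocre stays.
No type deviates, so pooling is sustained.

Yes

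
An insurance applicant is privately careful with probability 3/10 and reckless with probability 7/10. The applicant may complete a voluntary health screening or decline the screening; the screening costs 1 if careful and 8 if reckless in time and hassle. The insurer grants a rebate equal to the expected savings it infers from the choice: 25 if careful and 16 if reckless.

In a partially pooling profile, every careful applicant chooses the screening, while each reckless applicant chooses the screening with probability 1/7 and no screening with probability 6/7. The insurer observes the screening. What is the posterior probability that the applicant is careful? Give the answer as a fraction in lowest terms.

3/4

P(the screening) = (3/10)·1 + (7/10)·(1/7) = 2/5.
By Bayes' rule, P(careful | the screening) = (3/10) / (2/5) = 3/4.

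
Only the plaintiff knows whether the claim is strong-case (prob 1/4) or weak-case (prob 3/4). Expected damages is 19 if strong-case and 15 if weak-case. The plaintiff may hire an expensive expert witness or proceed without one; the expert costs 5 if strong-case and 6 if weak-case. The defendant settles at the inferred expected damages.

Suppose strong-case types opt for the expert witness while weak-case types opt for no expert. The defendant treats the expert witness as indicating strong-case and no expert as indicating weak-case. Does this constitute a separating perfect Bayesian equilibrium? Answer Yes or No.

No

Under these beliefs, the expert witness earns settlement 19 and no expert earns settlement 15.
strong-case: the expert witness nets 19 − 5 = 14; no expert nets 15. strong-case would deviate to no expert.
weak-case: the expert witness nets 19 − 6 = 13; no expert nets 15. weak-case prefers no expert.
strong-case has a profitable deviation, so the profile is not an equilibrium.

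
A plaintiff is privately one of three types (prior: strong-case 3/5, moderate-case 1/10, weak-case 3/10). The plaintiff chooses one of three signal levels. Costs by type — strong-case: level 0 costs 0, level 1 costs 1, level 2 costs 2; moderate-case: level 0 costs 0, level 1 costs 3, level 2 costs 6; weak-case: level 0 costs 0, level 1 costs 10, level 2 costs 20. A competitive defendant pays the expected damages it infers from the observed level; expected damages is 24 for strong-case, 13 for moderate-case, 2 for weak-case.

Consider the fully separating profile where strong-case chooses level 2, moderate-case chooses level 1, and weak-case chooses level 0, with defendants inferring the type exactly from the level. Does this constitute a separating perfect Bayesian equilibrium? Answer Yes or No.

No

Separating settlements: level 2 → 24, level 1 → 13, level 0 → 2.
strong-case (assigned level 2): level 0: 2 − 0 = 2; level 1: 13 − 1 = 12; level 2: 24 − 2 = 22. strong-case stays.
moderate-case (assigned level 1): level 0: 2 − 0 = 2; level 1: 13 − 3 = 10; level 2: 24 − 6 = 18. moderate-case prefers level 2.
weak-case (assigned level 0): level 0: 2 − 0 = 2; level 1: 13 − 10 = 3; level 2: 24 − 20 = 4. weak-case prefers level 2.
At least one type deviates; the separating profile fails.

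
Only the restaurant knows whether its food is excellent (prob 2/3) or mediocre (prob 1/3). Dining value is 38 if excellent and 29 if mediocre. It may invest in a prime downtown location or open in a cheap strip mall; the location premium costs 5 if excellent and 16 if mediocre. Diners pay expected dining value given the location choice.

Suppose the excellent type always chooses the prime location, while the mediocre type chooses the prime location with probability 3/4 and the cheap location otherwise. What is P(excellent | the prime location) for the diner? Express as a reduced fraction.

8/11

P(the prime location) = (2/3)·1 + (1/3)·(3/4) = 11/12.
By Bayes' rule, P(excellent | the prime location) = (2/3) / (11/12) = 8/11.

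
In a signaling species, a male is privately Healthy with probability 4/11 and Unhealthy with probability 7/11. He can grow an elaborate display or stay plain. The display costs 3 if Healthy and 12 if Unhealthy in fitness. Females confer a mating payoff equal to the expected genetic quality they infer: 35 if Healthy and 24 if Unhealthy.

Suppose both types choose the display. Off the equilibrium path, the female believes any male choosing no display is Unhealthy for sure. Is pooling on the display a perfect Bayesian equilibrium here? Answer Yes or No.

On path, the female holds the prior and pays 4/11·35 + 7/11·24 = 28. Off path (no display), believing Unhealthy, it pays 24.
Healthy: the display nets 28 − 3 = 25; no display nets 24. Healthy stays.
Unhealthy: the display nets 28 − 12 = 16; no display nets 24. Unhealthy would deviate.
A type deviates, so pooling fails.

No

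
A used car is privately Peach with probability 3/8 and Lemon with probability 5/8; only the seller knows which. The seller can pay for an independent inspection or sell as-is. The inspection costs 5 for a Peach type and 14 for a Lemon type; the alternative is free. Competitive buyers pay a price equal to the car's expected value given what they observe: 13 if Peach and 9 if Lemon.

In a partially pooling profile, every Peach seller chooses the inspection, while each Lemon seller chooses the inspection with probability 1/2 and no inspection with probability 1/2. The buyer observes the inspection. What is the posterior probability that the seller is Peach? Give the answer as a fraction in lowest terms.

6/11

P(the inspection) = (3/8)·1 + (5/8)·(1/2) = 11/16.
By Bayes' rule, P(Peach | the inspection) = (3/8) / (11/16) = 6/11.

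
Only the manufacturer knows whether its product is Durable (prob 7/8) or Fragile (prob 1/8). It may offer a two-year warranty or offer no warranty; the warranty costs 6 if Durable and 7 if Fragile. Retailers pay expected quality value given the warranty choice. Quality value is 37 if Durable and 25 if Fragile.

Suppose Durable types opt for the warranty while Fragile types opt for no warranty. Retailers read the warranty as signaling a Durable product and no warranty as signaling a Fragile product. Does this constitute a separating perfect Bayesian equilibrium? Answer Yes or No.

No

Under these beliefs, the warranty earns price 37 and no warranty earns price 25.
Durable: the warranty nets 37 − 6 = 31; no warranty nets 25. Durable prefers the warranty.
Fragile: the warranty nets 37 − 7 = 30; no warranty nets 25. Fragile would deviate to the warranty.
Fragile has a profitable deviation, so the profile is not an equilibrium.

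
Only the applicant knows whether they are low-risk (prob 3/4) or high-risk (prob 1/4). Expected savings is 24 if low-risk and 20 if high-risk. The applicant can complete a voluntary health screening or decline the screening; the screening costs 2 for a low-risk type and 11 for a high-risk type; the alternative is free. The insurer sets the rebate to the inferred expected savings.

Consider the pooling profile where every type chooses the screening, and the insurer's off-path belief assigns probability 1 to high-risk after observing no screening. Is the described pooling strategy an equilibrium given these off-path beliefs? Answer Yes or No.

On path, the insurer holds the prior and pays 3/4·24 + 1/4·20 = 23. Off path (no screening), believing high-risk, it pays 20.
low-risk: the screening nets 23 − 2 = 21; no screening nets 20. low-risk stays.
high-risk: the screening nets 23 − 11 = 12; no screening nets 20. high-risk would deviate.
A type deviates, so pooling fails.

No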